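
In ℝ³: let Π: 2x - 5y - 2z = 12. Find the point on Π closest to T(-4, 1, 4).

Foot = T − λn with λ = (n·T − d)/|n|² = (-21 − 12)/33 = -1.
Foot = (-4, 1, 4) − (-1)·(2, -5, -2) = (-2, -4, 2).

(-2, -4, 2)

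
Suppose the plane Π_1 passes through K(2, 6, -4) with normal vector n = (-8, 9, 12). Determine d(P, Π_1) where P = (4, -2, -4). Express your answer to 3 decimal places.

Π_1: n·r = n·K gives -8x + 9y + 12z = -10.
n·P − d = (-8)·(4) + (9)·(-2) + (12)·(-4) − (-10) = -88; |n| = √289.
Distance = |-88| / √289 = 88/√289 ≈ 5.176.

5.176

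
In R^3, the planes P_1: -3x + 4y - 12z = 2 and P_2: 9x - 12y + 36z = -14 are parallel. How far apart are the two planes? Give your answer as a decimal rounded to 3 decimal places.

0.205

Rescale P_2 by 1/(-3): -3x + 4y - 12z = 14/3. Then distance = |2 − (14/3)| / √169 ≈ 0.205.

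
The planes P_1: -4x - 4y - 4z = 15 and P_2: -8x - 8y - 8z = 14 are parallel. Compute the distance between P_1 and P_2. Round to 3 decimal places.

Rescale P_2 by 1/2: -4x - 4y - 4z = 7. Then distance = |15 − 7| / √48 ≈ 1.155.

1.155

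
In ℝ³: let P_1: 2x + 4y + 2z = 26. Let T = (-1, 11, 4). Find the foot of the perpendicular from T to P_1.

Foot = T − λn with λ = (n·T − d)/|n|² = (50 − 26)/24 = 1.
Foot = (-1, 11, 4) − 1·(2, 4, 2) = (-3, 7, 2).

(-3, 7, 2)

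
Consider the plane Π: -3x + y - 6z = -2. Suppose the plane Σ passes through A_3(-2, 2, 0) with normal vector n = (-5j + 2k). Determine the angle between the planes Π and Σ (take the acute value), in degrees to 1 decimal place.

Σ: n·r = n·A_3 gives -5y + 2z = -10.
cos θ = |n₁·n₂| / (|n₁||n₂|) = |-17| / (√46 · √29).
θ = arccos(0.46545) ≈ 62.3°.

62.3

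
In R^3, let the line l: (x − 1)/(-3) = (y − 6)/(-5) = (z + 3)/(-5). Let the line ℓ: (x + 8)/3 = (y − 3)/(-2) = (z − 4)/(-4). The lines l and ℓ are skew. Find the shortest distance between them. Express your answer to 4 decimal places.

l has direction (-3, -5, -5) through (1, 6, -3).
ℓ has direction (3, -2, -4) through (-8, 3, 4).
Common perpendicular direction n = (-3, -5, -5) × (3, -2, -4) = (10, -27, 21).
With w = (-8, 3, 4) − (1, 6, -3) = (-9, -3, 7), w · n = 138.
Distance = |w · n| / |n| = |138| / √1270 ≈ 3.8724.

3.8724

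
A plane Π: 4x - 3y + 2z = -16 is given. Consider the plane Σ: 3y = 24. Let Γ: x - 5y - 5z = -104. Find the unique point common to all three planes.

Solving the 3×3 linear system 4x - 3y + 2z = -16, 3y = 24, x - 5y - 5z = -104 (e.g. by elimination or Cramer's rule, determinant = -66) gives (-4, 8, 12).

(-4, 8, 12)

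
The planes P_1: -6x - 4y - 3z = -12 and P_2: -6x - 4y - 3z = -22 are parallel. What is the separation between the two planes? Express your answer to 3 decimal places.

1.280

Same normal n = (-6, -4, -3) with |n| = √61; distance = |-12 − (-22)| / |n| = 10/√61 ≈ 1.280.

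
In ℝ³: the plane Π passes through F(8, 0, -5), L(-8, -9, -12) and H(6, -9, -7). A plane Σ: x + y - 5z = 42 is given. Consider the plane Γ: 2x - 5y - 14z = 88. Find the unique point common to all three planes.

(-2, 4, -8)

FL = (-16, -9, -7), FH = (-2, -9, -2); a normal to Π is FL × FH = (-45, -18, 126).
Using F: Π has equation -45x - 18y + 126z = -990.
Solving the 3×3 linear system -45x - 18y + 126z = -990, x + y - 5z = 42, 2x - 5y - 14z = 88 (e.g. by elimination or Cramer's rule, determinant = 801) gives (-2, 4, -8).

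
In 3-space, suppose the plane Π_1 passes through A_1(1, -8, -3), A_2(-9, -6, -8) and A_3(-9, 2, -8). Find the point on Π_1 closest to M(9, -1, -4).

(7, -1, 0)

A_1A_2 = (-10, 2, -5), A_1A_3 = (-10, 10, -5); a normal to Π_1 is A_1A_2 × A_1A_3 = (40, 0, -80).
Using A_1: Π_1 has equation 40x - 80z = 280.
Foot = M − λn with λ = (n·M − d)/|n|² = (680 − 280)/8000 = 1/20.
Foot = (9, -1, -4) − (1/20)·(40, 0, -80) = (7, -1, 0).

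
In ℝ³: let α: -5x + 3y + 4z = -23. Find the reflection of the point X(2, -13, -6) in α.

λ = (n·X − d)/|n|² = (-73 − (-23))/50 = -1.
Reflection = X − 2λn = (2, -13, -6) − (-2)·(-5, 3, 4) = (-8, -7, 2).

(-8, -7, 2)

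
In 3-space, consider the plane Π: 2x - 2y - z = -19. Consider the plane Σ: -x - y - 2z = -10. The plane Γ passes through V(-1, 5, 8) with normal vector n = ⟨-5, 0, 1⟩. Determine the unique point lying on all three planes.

(-2, 6, 3)

Γ: n·r = n·V gives -5x + z = 13.
Solving the 3×3 linear system 2x - 2y - z = -19, -x - y - 2z = -10, -5x + z = 13 (e.g. by elimination or Cramer's rule, determinant = -19) gives (-2, 6, 3).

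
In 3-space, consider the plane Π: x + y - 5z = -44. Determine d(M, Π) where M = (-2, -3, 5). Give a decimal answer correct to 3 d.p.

n·M − d = (1)·(-2) + (1)·(-3) + (-5)·(5) − (-44) = 14; |n| = √27.
Distance = |14| / √27 = 14/√27 ≈ 2.694.

2.694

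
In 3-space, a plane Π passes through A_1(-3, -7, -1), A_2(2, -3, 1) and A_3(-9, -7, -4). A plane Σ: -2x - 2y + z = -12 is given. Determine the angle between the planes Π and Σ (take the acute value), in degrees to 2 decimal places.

A_1A_2 = (5, 4, 2), A_1A_3 = (-6, 0, -3); a normal to Π is A_1A_2 × A_1A_3 = (-12, 3, 24).
Using A_1: Π has equation -12x + 3y + 24z = -9.
cos θ = |n₁·n₂| / (|n₁||n₂|) = |42| / (√729 · √9).
θ = arccos(0.51852) ≈ 58.77°.

58.77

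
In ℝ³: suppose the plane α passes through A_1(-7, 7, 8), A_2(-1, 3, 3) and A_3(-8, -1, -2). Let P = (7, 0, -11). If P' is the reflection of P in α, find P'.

A_1A_2 = (6, -4, -5), A_1A_3 = (-1, -8, -10); a normal to α is A_1A_2 × A_1A_3 = (0, 65, -52).
Using A_1: α has equation 65y - 52z = 39.
λ = (n·P − d)/|n|² = (572 − 39)/6929 = 1/13.
Reflection = P − 2λn = (7, 0, -11) − (2/13)·(0, 65, -52) = (7, -10, -3).

(7, -10, -3)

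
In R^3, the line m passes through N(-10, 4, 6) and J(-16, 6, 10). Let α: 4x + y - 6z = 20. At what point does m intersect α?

A direction vector for m is J − N = (-6, 2, 4).
Substitute r = (-10, 4, 6) + t(-6, 2, 4) into the plane: -72 + (-46)t = 20, so t = -2.
Intersection: (-10, 4, 6) + (-2)·(-6, 2, 4) = (2, 0, -2).

(2, 0, -2)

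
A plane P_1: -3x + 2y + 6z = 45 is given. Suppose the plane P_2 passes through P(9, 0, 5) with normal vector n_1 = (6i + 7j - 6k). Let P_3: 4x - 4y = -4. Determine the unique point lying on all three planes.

P_2: n_1·r = n_1·P gives 6x + 7y - 6z = 24.
Solving the 3×3 linear system -3x + 2y + 6z = 45, 6x + 7y - 6z = 24, 4x - 4y = -4 (e.g. by elimination or Cramer's rule, determinant = -288) gives (5, 6, 8).

(5, 6, 8)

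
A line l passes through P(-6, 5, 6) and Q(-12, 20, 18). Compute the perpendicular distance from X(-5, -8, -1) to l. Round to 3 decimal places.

A direction vector for l is Q − P = (-6, 15, 12).
Taking (-6, 5, 6) on l with direction v = (-6, 15, 12): w = X − (-6, 5, 6) = (1, -13, -7), and w × v = (-51, 30, -63).
Distance = |w × v| / |v| = √7470 / √405 ≈ 4.295.

4.295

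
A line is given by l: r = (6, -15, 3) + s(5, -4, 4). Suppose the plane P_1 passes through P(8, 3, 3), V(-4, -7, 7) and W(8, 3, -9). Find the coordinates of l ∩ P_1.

PV = (-12, -10, 4), PW = (0, 0, -12); a normal to P_1 is PV × PW = (120, -144, 0).
Using P: P_1 has equation 120x - 144y = 528.
Substitute r = (6, -15, 3) + t(5, -4, 4) into the plane: 2880 + 1176t = 528, so t = -2.
Intersection: (6, -15, 3) + (-2)·(5, -4, 4) = (-4, -7, -5).

(-4, -7, -5)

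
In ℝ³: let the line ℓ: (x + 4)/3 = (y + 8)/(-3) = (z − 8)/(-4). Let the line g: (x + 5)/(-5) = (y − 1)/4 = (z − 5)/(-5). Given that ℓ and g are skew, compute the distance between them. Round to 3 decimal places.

6.254

ℓ has direction (3, -3, -4) through (-4, -8, 8).
g has direction (-5, 4, -5) through (-5, 1, 5).
Common perpendicular direction n = (3, -3, -4) × (-5, 4, -5) = (31, 35, -3).
With w = (-5, 1, 5) − (-4, -8, 8) = (-1, 9, -3), w · n = 293.
Distance = |w · n| / |n| = |293| / √2195 ≈ 6.254.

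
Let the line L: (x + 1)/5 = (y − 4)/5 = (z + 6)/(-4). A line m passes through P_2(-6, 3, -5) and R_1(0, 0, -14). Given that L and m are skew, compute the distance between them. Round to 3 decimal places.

L has direction (5, 5, -4) through (-1, 4, -6).
A direction vector for m is R_1 − P_2 = (6, -3, -9).
Common perpendicular direction n = (5, 5, -4) × (6, -3, -9) = (-57, 21, -45).
With w = (-6, 3, -5) − (-1, 4, -6) = (-5, -1, 1), w · n = 219.
Distance = |w · n| / |n| = |219| / √5715 ≈ 2.897.

2.897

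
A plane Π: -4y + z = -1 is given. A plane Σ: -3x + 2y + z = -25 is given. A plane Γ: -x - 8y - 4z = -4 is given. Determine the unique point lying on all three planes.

Solving the 3×3 linear system -4y + z = -1, -3x + 2y + z = -25, -x - 8y - 4z = -4 (e.g. by elimination or Cramer's rule, determinant = 78) gives (8, 0, -1).

(8, 0, -1)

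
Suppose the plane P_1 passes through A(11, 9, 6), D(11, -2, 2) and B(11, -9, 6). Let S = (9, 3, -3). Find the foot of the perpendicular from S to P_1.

(11, 3, -3)

AD = (0, -11, -4), AB = (0, -18, 0); a normal to P_1 is AD × AB = (-72, 0, 0).
Using A: P_1 has equation -72x = -792.
Foot = S − λn with λ = (n·S − d)/|n|² = (-648 − (-792))/5184 = 1/36.
Foot = (9, 3, -3) − (1/36)·(-72, 0, 0) = (11, 3, -3).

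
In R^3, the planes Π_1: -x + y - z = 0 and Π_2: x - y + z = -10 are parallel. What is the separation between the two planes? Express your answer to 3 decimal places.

5.774

Rescale Π_2 by 1/(-1): -x + y - z = 10. Then distance = |0 − 10| / √3 ≈ 5.774.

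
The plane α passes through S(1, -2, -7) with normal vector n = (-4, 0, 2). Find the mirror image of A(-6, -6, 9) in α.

α: n·r = n·S gives -4x + 2z = -18.
λ = (n·A − d)/|n|² = (42 − (-18))/20 = 3.
Reflection = A − 2λn = (-6, -6, 9) − 6·(-4, 0, 2) = (18, -6, -3).

(18, -6, -3)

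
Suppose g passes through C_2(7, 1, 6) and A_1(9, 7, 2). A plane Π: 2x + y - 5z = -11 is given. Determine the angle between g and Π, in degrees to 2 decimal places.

A direction vector for g is A_1 − C_2 = (2, 6, -4).
sin θ = |n·v| / (|n||v|) = |30| / (√30 · √56) = 0.73193.
θ ≈ 47.05°.

47.05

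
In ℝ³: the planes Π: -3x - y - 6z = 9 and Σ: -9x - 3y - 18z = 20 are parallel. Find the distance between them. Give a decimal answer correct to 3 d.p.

Rescale Σ by 1/3: -3x - y - 6z = 20/3. Then distance = |9 − (20/3)| / √46 ≈ 0.344.

0.344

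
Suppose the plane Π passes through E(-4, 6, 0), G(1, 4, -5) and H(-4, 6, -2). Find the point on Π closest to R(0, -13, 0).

(6, 2, 0)

EG = (5, -2, -5), EH = (0, 0, -2); a normal to Π is EG × EH = (4, 10, 0).
Using E: Π has equation 4x + 10y = 44.
Foot = R − λn with λ = (n·R − d)/|n|² = (-130 − 44)/116 = -3/2.
Foot = (0, -13, 0) − (-3/2)·(4, 10, 0) = (6, 2, 0).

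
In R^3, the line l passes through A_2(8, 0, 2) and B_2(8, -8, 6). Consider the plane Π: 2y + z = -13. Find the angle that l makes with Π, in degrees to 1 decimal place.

36.9

A direction vector for l is B_2 − A_2 = (0, -8, 4).
sin θ = |n·v| / (|n||v|) = |-12| / (√5 · √80) = 0.60000.
θ ≈ 36.9°.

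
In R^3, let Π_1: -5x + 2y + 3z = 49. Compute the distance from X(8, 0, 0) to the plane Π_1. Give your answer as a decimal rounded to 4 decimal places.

n·X − d = (-5)·(8) + (2)·(0) + (3)·(0) − 49 = -89; |n| = √38.
Distance = |-89| / √38 = 89/√38 ≈ 14.4377.

14.4377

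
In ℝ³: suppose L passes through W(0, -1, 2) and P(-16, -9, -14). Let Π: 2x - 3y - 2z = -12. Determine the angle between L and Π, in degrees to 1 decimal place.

14.0

A direction vector for L is P − W = (-16, -8, -16).
sin θ = |n·v| / (|n||v|) = |24| / (√17 · √576) = 0.24254.
θ ≈ 14.0°.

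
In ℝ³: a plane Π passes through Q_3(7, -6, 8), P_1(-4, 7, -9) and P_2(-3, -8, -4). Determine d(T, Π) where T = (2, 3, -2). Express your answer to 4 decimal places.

Q_3P_1 = (-11, 13, -17), Q_3P_2 = (-10, -2, -12); a normal to Π is Q_3P_1 × Q_3P_2 = (-190, 38, 152).
Using Q_3: Π has equation -190x + 38y + 152z = -342.
n·T − d = (-190)·(2) + (38)·(3) + (152)·(-2) − (-342) = -228; |n| = √60648.
Distance = |-228| / √60648 = 228/√60648 ≈ 0.9258.

0.9258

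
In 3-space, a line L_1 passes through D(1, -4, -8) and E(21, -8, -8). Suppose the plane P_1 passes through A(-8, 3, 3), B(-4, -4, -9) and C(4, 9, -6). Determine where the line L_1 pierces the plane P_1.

(-4, -3, -8)

A direction vector for L_1 is E − D = (20, -4, 0).
AB = (4, -7, -12), AC = (12, 6, -9); a normal to P_1 is AB × AC = (135, -108, 108).
Using A: P_1 has equation 135x - 108y + 108z = -1080.
Substitute r = (1, -4, -8) + t(20, -4, 0) into the plane: -297 + 3132t = -1080, so t = -1/4.
Intersection: (1, -4, -8) + (-1/4)·(20, -4, 0) = (-4, -3, -8).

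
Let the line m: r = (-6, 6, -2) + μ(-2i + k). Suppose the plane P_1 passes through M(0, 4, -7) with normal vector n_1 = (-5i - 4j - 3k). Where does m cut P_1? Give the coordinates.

(-4, 6, -3)

P_1: n_1·r = n_1·M gives -5x - 4y - 3z = 5.
Substitute r = (-6, 6, -2) + t(-2, 0, 1) into the plane: 12 + 7t = 5, so t = -1.
Intersection: (-6, 6, -2) + (-1)·(-2, 0, 1) = (-4, 6, -3).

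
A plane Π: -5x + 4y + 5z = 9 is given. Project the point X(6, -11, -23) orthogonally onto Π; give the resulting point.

(-9, 1, -8)

Foot = X − λn with λ = (n·X − d)/|n|² = (-189 − 9)/66 = -3.
Foot = (6, -11, -23) − (-3)·(-5, 4, 5) = (-9, 1, -8).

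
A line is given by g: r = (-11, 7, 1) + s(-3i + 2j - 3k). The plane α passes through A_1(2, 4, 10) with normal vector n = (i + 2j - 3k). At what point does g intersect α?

α: n·r = n·A_1 gives x + 2y - 3z = -20.
Substitute r = (-11, 7, 1) + t(-3, 2, -3) into the plane: 0 + 10t = -20, so t = -2.
Intersection: (-11, 7, 1) + (-2)·(-3, 2, -3) = (-5, 3, 7).

(-5, 3, 7)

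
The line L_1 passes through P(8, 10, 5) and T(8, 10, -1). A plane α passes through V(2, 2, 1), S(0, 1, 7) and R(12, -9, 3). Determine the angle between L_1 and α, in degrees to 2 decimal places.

19.47

A direction vector for L_1 is T − P = (0, 0, -6).
VS = (-2, -1, 6), VR = (10, -11, 2); a normal to α is VS × VR = (64, 64, 32).
Using V: α has equation 64x + 64y + 32z = 288.
sin θ = |n·v| / (|n||v|) = |-192| / (√9216 · √36) = 0.33333.
θ ≈ 19.47°.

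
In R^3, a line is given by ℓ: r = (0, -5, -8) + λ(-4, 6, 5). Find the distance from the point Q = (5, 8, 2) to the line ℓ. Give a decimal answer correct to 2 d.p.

11.94

Taking (0, -5, -8) on ℓ with direction v = (-4, 6, 5): w = Q − (0, -5, -8) = (5, 13, 10), and w × v = (5, -65, 82).
Distance = |w × v| / |v| = √10974 / √77 ≈ 11.94.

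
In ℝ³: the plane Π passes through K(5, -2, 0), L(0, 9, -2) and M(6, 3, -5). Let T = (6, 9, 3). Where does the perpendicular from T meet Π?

KL = (-5, 11, -2), KM = (1, 5, -5); a normal to Π is KL × KM = (-45, -27, -36).
Using K: Π has equation -45x - 27y - 36z = -171.
Foot = T − λn with λ = (n·T − d)/|n|² = (-621 − (-171))/4050 = -1/9.
Foot = (6, 9, 3) − (-1/9)·(-45, -27, -36) = (1, 6, -1).

(1, 6, -1)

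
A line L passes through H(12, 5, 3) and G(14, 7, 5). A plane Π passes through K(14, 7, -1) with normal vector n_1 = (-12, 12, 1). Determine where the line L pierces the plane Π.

A direction vector for L is G − H = (2, 2, 2).
Π: n_1·r = n_1·K gives -12x + 12y + z = -85.
Substitute r = (12, 5, 3) + t(2, 2, 2) into the plane: -81 + 2t = -85, so t = -2.
Intersection: (12, 5, 3) + (-2)·(2, 2, 2) = (8, 1, -1).

(8, 1, -1)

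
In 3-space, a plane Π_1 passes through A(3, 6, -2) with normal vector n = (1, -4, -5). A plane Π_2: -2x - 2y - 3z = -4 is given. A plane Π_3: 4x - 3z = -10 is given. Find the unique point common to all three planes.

(-1, 0, 2)

Π_1: n·r = n·A gives x - 4y - 5z = -11.
Solving the 3×3 linear system x - 4y - 5z = -11, -2x - 2y - 3z = -4, 4x - 3z = -10 (e.g. by elimination or Cramer's rule, determinant = 38) gives (-1, 0, 2).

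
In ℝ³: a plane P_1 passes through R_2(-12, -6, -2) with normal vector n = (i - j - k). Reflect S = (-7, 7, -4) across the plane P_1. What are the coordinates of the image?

(-3, 3, -8)

P_1: n·r = n·R_2 gives x - y - z = -4.
λ = (n·S − d)/|n|² = (-10 − (-4))/3 = -2.
Reflection = S − 2λn = (-7, 7, -4) − (-4)·(1, -1, -1) = (-3, 3, -8).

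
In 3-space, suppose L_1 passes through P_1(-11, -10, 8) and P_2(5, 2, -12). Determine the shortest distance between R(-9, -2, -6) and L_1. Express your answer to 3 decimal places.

7.478

A direction vector for L_1 is P_2 − P_1 = (16, 12, -20).
Taking (-11, -10, 8) on L_1 with direction v = (16, 12, -20): w = R − (-11, -10, 8) = (2, 8, -14), and w × v = (8, -184, -104).
Distance = |w × v| / |v| = √44736 / √800 ≈ 7.478.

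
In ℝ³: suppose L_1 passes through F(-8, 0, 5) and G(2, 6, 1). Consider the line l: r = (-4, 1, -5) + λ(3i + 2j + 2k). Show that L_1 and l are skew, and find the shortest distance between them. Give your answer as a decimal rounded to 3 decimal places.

0.741

A direction vector for L_1 is G − F = (10, 6, -4).
Common perpendicular direction n = (10, 6, -4) × (3, 2, 2) = (20, -32, 2).
With w = (-4, 1, -5) − (-8, 0, 5) = (4, 1, -10), w · n = 28.
Since n ≠ 0 the lines are not parallel, and w · n = 28 ≠ 0 so they do not intersect; hence they are skew.
Distance = |w · n| / |n| = |28| / √1428 ≈ 0.741.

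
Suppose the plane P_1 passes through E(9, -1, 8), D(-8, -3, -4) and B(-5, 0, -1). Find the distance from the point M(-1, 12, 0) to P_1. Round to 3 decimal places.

4.543

ED = (-17, -2, -12), EB = (-14, 1, -9); a normal to P_1 is ED × EB = (30, 15, -45).
Using E: P_1 has equation 30x + 15y - 45z = -105.
n·M − d = (30)·(-1) + (15)·(12) + (-45)·(0) − (-105) = 255; |n| = √3150.
Distance = |255| / √3150 = 255/√3150 ≈ 4.543.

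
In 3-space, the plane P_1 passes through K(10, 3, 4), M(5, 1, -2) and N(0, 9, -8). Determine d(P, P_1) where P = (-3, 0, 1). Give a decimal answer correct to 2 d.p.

KM = (-5, -2, -6), KN = (-10, 6, -12); a normal to P_1 is KM × KN = (60, 0, -50).
Using K: P_1 has equation 60x - 50z = 400.
n·P − d = (60)·(-3) + (0)·(0) + (-50)·(1) − 400 = -630; |n| = √6100.
Distance = |-630| / √6100 = 630/√6100 ≈ 8.07.

8.07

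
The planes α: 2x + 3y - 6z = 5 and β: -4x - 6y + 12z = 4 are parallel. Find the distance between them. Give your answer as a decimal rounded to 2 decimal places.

1.00

Rescale β by 1/(-2): 2x + 3y - 6z = -2. Then distance = |5 − (-2)| / √49 ≈ 1.00.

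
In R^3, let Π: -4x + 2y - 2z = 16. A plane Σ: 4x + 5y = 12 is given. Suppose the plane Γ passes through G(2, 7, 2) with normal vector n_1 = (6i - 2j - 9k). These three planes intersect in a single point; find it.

Γ: n_1·r = n_1·G gives 6x - 2y - 9z = -20.
Solving the 3×3 linear system -4x + 2y - 2z = 16, 4x + 5y = 12, 6x - 2y - 9z = -20 (e.g. by elimination or Cramer's rule, determinant = 328) gives (-2, 4, 0).

(-2, 4, 0)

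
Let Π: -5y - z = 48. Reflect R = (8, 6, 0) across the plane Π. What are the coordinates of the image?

λ = (n·R − d)/|n|² = (-30 − 48)/26 = -3.
Reflection = R − 2λn = (8, 6, 0) − (-6)·(0, -5, -1) = (8, -24, -6).

(8, -24, -6)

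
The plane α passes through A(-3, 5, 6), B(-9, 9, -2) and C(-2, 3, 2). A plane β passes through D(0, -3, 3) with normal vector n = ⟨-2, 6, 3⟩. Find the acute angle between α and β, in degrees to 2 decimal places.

71.14

AB = (-6, 4, -8), AC = (1, -2, -4); a normal to α is AB × AC = (-32, -32, 8).
Using A: α has equation -32x - 32y + 8z = -16.
β: n·r = n·D gives -2x + 6y + 3z = -9.
cos θ = |n₁·n₂| / (|n₁||n₂|) = |-104| / (√2112 · √49).
θ = arccos(0.32329) ≈ 71.14°.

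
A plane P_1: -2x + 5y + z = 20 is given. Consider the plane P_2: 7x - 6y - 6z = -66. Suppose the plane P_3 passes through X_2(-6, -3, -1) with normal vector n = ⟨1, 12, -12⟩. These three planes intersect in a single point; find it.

P_3: n·r = n·X_2 gives x + 12y - 12z = -30.
Solving the 3×3 linear system -2x + 5y + z = 20, 7x - 6y - 6z = -66, x + 12y - 12z = -30 (e.g. by elimination or Cramer's rule, determinant = 192) gives (-6, 1, 3).

(-6, 1, 3)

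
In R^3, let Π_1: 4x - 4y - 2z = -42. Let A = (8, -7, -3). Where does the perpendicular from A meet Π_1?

Foot = A − λn with λ = (n·A − d)/|n|² = (66 − (-42))/36 = 3.
Foot = (8, -7, -3) − 3·(4, -4, -2) = (-4, 5, 3).

(-4, 5, 3)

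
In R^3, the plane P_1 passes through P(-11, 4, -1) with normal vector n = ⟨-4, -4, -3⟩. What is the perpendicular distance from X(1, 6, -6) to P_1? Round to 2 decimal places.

P_1: n·r = n·P gives -4x - 4y - 3z = 31.
n·X − d = (-4)·(1) + (-4)·(6) + (-3)·(-6) − 31 = -41; |n| = √41.
Distance = |-41| / √41 = 41/√41 ≈ 6.40.

6.40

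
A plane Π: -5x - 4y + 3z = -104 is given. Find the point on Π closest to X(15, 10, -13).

Foot = X − λn with λ = (n·X − d)/|n|² = (-154 − (-104))/50 = -1.
Foot = (15, 10, -13) − (-1)·(-5, -4, 3) = (10, 6, -10).

(10, 6, -10)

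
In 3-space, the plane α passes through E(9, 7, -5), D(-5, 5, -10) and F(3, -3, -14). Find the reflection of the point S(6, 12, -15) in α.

ED = (-14, -2, -5), EF = (-6, -10, -9); a normal to α is ED × EF = (-32, -96, 128).
Using E: α has equation -32x - 96y + 128z = -1600.
λ = (n·S − d)/|n|² = (-3264 − (-1600))/26624 = -1/16.
Reflection = S − 2λn = (6, 12, -15) − (-1/8)·(-32, -96, 128) = (2, 0, 1).

(2, 0, 1)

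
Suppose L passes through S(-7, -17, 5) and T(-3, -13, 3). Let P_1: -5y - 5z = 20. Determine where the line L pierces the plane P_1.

(9, -1, -3)

A direction vector for L is T − S = (4, 4, -2).
Substitute r = (-7, -17, 5) + t(4, 4, -2) into the plane: 60 + (-10)t = 20, so t = 4.
Intersection: (-7, -17, 5) + 4·(4, 4, -2) = (9, -1, -3).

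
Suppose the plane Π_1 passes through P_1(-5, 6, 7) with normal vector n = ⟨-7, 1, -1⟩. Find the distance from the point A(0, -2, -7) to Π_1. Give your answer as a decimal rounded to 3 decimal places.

4.061

Π_1: n·r = n·P_1 gives -7x + y - z = 34.
n·A − d = (-7)·(0) + (1)·(-2) + (-1)·(-7) − 34 = -29; |n| = √51.
Distance = |-29| / √51 = 29/√51 ≈ 4.061.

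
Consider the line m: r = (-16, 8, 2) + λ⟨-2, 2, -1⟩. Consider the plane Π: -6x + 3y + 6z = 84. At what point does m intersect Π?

(-8, 0, 6)

Substitute r = (-16, 8, 2) + t(-2, 2, -1) into the plane: 132 + 12t = 84, so t = -4.
Intersection: (-16, 8, 2) + (-4)·(-2, 2, -1) = (-8, 0, 6).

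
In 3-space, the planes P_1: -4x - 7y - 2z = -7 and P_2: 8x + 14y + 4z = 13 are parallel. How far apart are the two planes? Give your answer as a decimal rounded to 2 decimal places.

0.06

Rescale P_2 by 1/(-2): -4x - 7y - 2z = -13/2. Then distance = |-7 − (-13/2)| / √69 ≈ 0.06.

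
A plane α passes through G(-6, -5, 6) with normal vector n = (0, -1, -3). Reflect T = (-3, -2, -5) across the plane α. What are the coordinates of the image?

α: n·r = n·G gives -y - 3z = -13.
λ = (n·T − d)/|n|² = (17 − (-13))/10 = 3.
Reflection = T − 2λn = (-3, -2, -5) − 6·(0, -1, -3) = (-3, 4, 13).

(-3, 4, 13)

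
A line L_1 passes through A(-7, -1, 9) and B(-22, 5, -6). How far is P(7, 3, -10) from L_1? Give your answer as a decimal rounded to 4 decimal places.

23.5124

A direction vector for L_1 is B − A = (-15, 6, -15).
Taking (-7, -1, 9) on L_1 with direction v = (-15, 6, -15): w = P − (-7, -1, 9) = (14, 4, -19), and w × v = (54, 495, 144).
Distance = |w × v| / |v| = √268677 / √486 ≈ 23.5124.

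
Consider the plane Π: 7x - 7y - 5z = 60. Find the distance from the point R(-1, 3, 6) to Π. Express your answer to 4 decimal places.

n·R − d = (7)·(-1) + (-7)·(3) + (-5)·(6) − 60 = -118; |n| = √123.
Distance = |-118| / √123 = 118/√123 ≈ 10.6397.

10.6397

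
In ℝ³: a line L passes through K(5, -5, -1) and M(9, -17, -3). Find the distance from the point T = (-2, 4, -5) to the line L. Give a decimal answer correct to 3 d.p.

6.790

A direction vector for L is M − K = (4, -12, -2).
Taking (5, -5, -1) on L with direction v = (4, -12, -2): w = T − (5, -5, -1) = (-7, 9, -4), and w × v = (-66, -30, 48).
Distance = |w × v| / |v| = √7560 / √164 ≈ 6.790.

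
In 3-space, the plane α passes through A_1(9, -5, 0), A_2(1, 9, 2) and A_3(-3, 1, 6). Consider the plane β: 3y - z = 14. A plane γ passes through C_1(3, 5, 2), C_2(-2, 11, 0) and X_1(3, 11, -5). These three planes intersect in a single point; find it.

A_1A_2 = (-8, 14, 2), A_1A_3 = (-12, 6, 6); a normal to α is A_1A_2 × A_1A_3 = (72, 24, 120).
Using A_1: α has equation 72x + 24y + 120z = 528.
C_1C_2 = (-5, 6, -2), C_1X_1 = (0, 6, -7); a normal to γ is C_1C_2 × C_1X_1 = (-30, -35, -30).
Using C_1: γ has equation -30x - 35y - 30z = -325.
Solving the 3×3 linear system 72x + 24y + 120z = 528, 3y - z = 14, -30x - 35y - 30z = -325 (e.g. by elimination or Cramer's rule, determinant = 2520) gives (4, 5, 1).

(4, 5, 1)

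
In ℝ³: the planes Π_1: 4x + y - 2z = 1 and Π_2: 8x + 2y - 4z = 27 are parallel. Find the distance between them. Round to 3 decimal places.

2.728

Rescale Π_2 by 1/2: 4x + y - 2z = 27/2. Then distance = |1 − (27/2)| / √21 ≈ 2.728.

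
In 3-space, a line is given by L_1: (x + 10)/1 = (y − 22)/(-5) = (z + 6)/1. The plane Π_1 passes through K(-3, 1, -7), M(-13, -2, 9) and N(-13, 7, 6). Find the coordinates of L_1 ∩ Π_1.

L_1 has direction (1, -5, 1) through (-10, 22, -6).
KM = (-10, -3, 16), KN = (-10, 6, 13); a normal to Π_1 is KM × KN = (-135, -30, -90).
Using K: Π_1 has equation -135x - 30y - 90z = 1005.
Substitute r = (-10, 22, -6) + t(1, -5, 1) into the plane: 1230 + (-75)t = 1005, so t = 3.
Intersection: (-10, 22, -6) + 3·(1, -5, 1) = (-7, 7, -3).

(-7, 7, -3)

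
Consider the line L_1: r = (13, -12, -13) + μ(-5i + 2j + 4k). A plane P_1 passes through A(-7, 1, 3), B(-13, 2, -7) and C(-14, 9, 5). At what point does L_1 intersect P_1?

AB = (-6, 1, -10), AC = (-7, 8, 2); a normal to P_1 is AB × AC = (82, 82, -41).
Using A: P_1 has equation 82x + 82y - 41z = -615.
Substitute r = (13, -12, -13) + t(-5, 2, 4) into the plane: 615 + (-410)t = -615, so t = 3.
Intersection: (13, -12, -13) + 3·(-5, 2, 4) = (-2, -6, -1).

(-2, -6, -1)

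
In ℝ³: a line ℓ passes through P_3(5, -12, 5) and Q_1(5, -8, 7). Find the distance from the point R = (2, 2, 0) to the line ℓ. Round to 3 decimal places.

11.145

A direction vector for ℓ is Q_1 − P_3 = (0, 4, 2).
Taking (5, -12, 5) on ℓ with direction v = (0, 4, 2): w = R − (5, -12, 5) = (-3, 14, -5), and w × v = (48, 6, -12).
Distance = |w × v| / |v| = √2484 / √20 ≈ 11.145.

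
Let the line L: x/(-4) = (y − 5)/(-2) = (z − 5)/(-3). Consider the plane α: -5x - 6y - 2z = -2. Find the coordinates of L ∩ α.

L has direction (-4, -2, -3) through (0, 5, 5).
Substitute r = (0, 5, 5) + t(-4, -2, -3) into the plane: -40 + 38t = -2, so t = 1.
Intersection: (0, 5, 5) + 1·(-4, -2, -3) = (-4, 3, 2).

(-4, 3, 2)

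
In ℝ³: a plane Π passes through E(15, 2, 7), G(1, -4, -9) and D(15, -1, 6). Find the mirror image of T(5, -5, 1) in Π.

(11, -3, -5)

EG = (-14, -6, -16), ED = (0, -3, -1); a normal to Π is EG × ED = (-42, -14, 42).
Using E: Π has equation -42x - 14y + 42z = -364.
λ = (n·T − d)/|n|² = (-98 − (-364))/3724 = 1/14.
Reflection = T − 2λn = (5, -5, 1) − (1/7)·(-42, -14, 42) = (11, -3, -5).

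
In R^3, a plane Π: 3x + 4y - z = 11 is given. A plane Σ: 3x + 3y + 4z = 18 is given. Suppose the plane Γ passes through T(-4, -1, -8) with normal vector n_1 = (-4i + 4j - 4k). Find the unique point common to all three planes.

Γ: n_1·r = n_1·T gives -4x + 4y - 4z = 44.
Solving the 3×3 linear system 3x + 4y - z = 11, 3x + 3y + 4z = 18, -4x + 4y - 4z = 44 (e.g. by elimination or Cramer's rule, determinant = -124) gives (-6, 8, 3).

(-6, 8, 3)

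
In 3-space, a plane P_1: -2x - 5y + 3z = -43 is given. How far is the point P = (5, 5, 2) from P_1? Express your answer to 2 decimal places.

2.27

n·P − d = (-2)·(5) + (-5)·(5) + (3)·(2) − (-43) = 14; |n| = √38.
Distance = |14| / √38 = 14/√38 ≈ 2.27.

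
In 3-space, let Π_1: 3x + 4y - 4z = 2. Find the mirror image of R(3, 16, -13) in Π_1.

λ = (n·R − d)/|n|² = (125 − 2)/41 = 3.
Reflection = R − 2λn = (3, 16, -13) − 6·(3, 4, -4) = (-15, -8, 11).

(-15, -8, 11)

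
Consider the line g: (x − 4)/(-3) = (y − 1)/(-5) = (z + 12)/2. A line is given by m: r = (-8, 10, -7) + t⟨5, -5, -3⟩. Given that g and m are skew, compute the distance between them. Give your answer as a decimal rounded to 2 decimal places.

1.93

g has direction (-3, -5, 2) through (4, 1, -12).
Common perpendicular direction n = (-3, -5, 2) × (5, -5, -3) = (25, 1, 40).
With w = (-8, 10, -7) − (4, 1, -12) = (-12, 9, 5), w · n = -91.
Distance = |w · n| / |n| = |-91| / √2226 ≈ 1.93.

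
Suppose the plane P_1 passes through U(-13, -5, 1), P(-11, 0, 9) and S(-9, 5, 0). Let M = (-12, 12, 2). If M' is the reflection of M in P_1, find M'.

(-2, 8, 2)

UP = (2, 5, 8), US = (4, 10, -1); a normal to P_1 is UP × US = (-85, 34, 0).
Using U: P_1 has equation -85x + 34y = 935.
λ = (n·M − d)/|n|² = (1428 − 935)/8381 = 1/17.
Reflection = M − 2λn = (-12, 12, 2) − (2/17)·(-85, 34, 0) = (-2, 8, 2).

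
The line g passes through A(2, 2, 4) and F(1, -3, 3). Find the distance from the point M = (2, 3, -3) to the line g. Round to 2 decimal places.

7.06

A direction vector for g is F − A = (-1, -5, -1).
Taking (2, 2, 4) on g with direction v = (-1, -5, -1): w = M − (2, 2, 4) = (0, 1, -7), and w × v = (-36, 7, 1).
Distance = |w × v| / |v| = √1346 / √27 ≈ 7.06.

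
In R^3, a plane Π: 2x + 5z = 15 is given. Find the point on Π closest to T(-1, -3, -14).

(5, -3, 1)

Foot = T − λn with λ = (n·T − d)/|n|² = (-72 − 15)/29 = -3.
Foot = (-1, -3, -14) − (-3)·(2, 0, 5) = (5, -3, 1).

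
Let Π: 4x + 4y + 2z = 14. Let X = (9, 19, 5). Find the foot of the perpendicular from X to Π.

(-3, 7, -1)

Foot = X − λn with λ = (n·X − d)/|n|² = (122 − 14)/36 = 3.
Foot = (9, 19, 5) − 3·(4, 4, 2) = (-3, 7, -1).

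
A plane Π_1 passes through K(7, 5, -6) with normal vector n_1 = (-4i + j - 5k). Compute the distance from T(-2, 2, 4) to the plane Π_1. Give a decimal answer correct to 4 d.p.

Π_1: n_1·r = n_1·K gives -4x + y - 5z = 7.
n·T − d = (-4)·(-2) + (1)·(2) + (-5)·(4) − 7 = -17; |n| = √42.
Distance = |-17| / √42 = 17/√42 ≈ 2.6232.

2.6232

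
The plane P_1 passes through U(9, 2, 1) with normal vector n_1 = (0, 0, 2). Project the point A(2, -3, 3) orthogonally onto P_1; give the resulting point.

P_1: n_1·r = n_1·U gives 2z = 2.
Foot = A − λn with λ = (n·A − d)/|n|² = (6 − 2)/4 = 1.
Foot = (2, -3, 3) − 1·(0, 0, 2) = (2, -3, 1).

(2, -3, 1)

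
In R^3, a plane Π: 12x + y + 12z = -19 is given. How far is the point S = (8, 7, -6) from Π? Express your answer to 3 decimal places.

2.941

n·S − d = (12)·(8) + (1)·(7) + (12)·(-6) − (-19) = 50; |n| = √289.
Distance = |50| / √289 = 50/√289 ≈ 2.941.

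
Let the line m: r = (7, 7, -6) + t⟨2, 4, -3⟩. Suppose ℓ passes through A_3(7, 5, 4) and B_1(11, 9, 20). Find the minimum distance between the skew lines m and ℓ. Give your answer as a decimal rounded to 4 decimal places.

A direction vector for ℓ is B_1 − A_3 = (4, 4, 16).
Common perpendicular direction n = (2, 4, -3) × (4, 4, 16) = (76, -44, -8).
With w = (7, 5, 4) − (7, 7, -6) = (0, -2, 10), w · n = 8.
Distance = |w · n| / |n| = |8| / √7776 ≈ 0.0907.

0.0907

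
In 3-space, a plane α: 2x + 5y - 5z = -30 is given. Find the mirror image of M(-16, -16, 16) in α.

λ = (n·M − d)/|n|² = (-192 − (-30))/54 = -3.
Reflection = M − 2λn = (-16, -16, 16) − (-6)·(2, 5, -5) = (-4, 14, -14).

(-4, 14, -14)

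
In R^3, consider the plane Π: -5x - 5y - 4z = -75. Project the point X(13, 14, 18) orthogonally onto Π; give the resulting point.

Foot = X − λn with λ = (n·X − d)/|n|² = (-207 − (-75))/66 = -2.
Foot = (13, 14, 18) − (-2)·(-5, -5, -4) = (3, 4, 10).

(3, 4, 10)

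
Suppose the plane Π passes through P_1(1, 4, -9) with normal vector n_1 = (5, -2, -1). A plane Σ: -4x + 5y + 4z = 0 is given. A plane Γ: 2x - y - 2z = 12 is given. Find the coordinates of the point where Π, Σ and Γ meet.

Π: n_1·r = n_1·P_1 gives 5x - 2y - z = 6.
Solving the 3×3 linear system 5x - 2y - z = 6, -4x + 5y + 4z = 0, 2x - y - 2z = 12 (e.g. by elimination or Cramer's rule, determinant = -24) gives (3, 8, -7).

(3, 8, -7)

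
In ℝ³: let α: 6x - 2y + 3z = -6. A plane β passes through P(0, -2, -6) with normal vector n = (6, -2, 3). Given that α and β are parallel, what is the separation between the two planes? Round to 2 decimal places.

1.14

β: n·r = n·P gives 6x - 2y + 3z = -14.
Same normal n = (6, -2, 3) with |n| = √49; distance = |-6 − (-14)| / |n| = 8/√49 ≈ 1.14.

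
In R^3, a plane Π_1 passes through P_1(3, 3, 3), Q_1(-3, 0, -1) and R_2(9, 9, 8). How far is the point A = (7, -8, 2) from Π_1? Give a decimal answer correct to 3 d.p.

0.571

P_1Q_1 = (-6, -3, -4), P_1R_2 = (6, 6, 5); a normal to Π_1 is P_1Q_1 × P_1R_2 = (9, 6, -18).
Using P_1: Π_1 has equation 9x + 6y - 18z = -9.
n·A − d = (9)·(7) + (6)·(-8) + (-18)·(2) − (-9) = -12; |n| = √441.
Distance = |-12| / √441 = 12/√441 ≈ 0.571.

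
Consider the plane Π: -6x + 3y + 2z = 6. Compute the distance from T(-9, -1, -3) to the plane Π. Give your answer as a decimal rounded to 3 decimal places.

n·T − d = (-6)·(-9) + (3)·(-1) + (2)·(-3) − 6 = 39; |n| = √49.
Distance = |39| / √49 = 39/√49 ≈ 5.571.

5.571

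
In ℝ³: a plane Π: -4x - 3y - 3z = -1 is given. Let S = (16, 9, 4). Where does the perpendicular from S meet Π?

Foot = S − λn with λ = (n·S − d)/|n|² = (-103 − (-1))/34 = -3.
Foot = (16, 9, 4) − (-3)·(-4, -3, -3) = (4, 0, -5).

(4, 0, -5)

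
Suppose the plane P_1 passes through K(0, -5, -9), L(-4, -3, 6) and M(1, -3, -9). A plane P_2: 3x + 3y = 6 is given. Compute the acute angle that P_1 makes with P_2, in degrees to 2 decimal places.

72.36

KL = (-4, 2, 15), KM = (1, 2, 0); a normal to P_1 is KL × KM = (-30, 15, -10).
Using K: P_1 has equation -30x + 15y - 10z = 15.
cos θ = |n₁·n₂| / (|n₁||n₂|) = |-45| / (√1225 · √18).
θ = arccos(0.30305) ≈ 72.36°.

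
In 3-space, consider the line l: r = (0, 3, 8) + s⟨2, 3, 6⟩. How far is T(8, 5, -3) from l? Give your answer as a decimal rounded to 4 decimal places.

12.2266

Taking (0, 3, 8) on l with direction v = (2, 3, 6): w = T − (0, 3, 8) = (8, 2, -11), and w × v = (45, -70, 20).
Distance = |w × v| / |v| = √7325 / √49 ≈ 12.2266.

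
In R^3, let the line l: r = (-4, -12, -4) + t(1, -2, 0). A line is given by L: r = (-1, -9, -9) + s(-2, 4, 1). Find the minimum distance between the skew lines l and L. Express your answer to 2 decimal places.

4.02

Common perpendicular direction n = (1, -2, 0) × (-2, 4, 1) = (-2, -1, 0).
With w = (-1, -9, -9) − (-4, -12, -4) = (3, 3, -5), w · n = -9.
Distance = |w · n| / |n| = |-9| / √5 ≈ 4.02.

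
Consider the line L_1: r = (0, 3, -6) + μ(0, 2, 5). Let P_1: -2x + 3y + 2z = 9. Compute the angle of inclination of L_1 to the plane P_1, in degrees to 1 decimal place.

46.1

sin θ = |n·v| / (|n||v|) = |16| / (√17 · √29) = 0.72060.
θ ≈ 46.1°.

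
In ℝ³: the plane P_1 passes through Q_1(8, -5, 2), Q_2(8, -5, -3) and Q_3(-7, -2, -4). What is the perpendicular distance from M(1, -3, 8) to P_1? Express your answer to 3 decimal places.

Q_1Q_2 = (0, 0, -5), Q_1Q_3 = (-15, 3, -6); a normal to P_1 is Q_1Q_2 × Q_1Q_3 = (15, 75, 0).
Using Q_1: P_1 has equation 15x + 75y = -255.
n·M − d = (15)·(1) + (75)·(-3) + (0)·(8) − (-255) = 45; |n| = √5850.
Distance = |45| / √5850 = 45/√5850 ≈ 0.588.

0.588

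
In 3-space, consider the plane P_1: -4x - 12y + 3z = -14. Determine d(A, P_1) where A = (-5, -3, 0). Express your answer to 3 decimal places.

n·A − d = (-4)·(-5) + (-12)·(-3) + (3)·(0) − (-14) = 70; |n| = √169.
Distance = |70| / √169 = 70/√169 ≈ 5.385.

5.385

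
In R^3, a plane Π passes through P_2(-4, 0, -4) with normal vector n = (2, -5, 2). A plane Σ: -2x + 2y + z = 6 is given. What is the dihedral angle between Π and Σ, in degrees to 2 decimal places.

45.87

Π: n·r = n·P_2 gives 2x - 5y + 2z = -16.
cos θ = |n₁·n₂| / (|n₁||n₂|) = |-12| / (√33 · √9).
θ = arccos(0.69631) ≈ 45.87°.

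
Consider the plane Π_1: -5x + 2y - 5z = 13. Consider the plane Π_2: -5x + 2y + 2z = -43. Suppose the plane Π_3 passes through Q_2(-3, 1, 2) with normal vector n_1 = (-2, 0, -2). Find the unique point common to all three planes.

(7, 4, -8)

Π_3: n_1·r = n_1·Q_2 gives -2x - 2z = 2.
Solving the 3×3 linear system -5x + 2y - 5z = 13, -5x + 2y + 2z = -43, -2x - 2z = 2 (e.g. by elimination or Cramer's rule, determinant = -28) gives (7, 4, -8).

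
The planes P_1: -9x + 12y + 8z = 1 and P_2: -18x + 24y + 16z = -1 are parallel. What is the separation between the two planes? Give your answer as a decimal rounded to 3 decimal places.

Rescale P_2 by 1/2: -9x + 12y + 8z = -1/2. Then distance = |1 − (-1/2)| / √289 ≈ 0.088.

0.088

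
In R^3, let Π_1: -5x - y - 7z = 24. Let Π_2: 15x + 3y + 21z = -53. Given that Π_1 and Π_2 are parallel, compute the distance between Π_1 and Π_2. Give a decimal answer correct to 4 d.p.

Rescale Π_2 by 1/(-3): -5x - y - 7z = 53/3. Then distance = |24 − (53/3)| / √75 ≈ 0.7313.

0.7313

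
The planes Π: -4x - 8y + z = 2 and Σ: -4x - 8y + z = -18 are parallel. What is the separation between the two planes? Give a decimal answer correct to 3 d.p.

Same normal n = (-4, -8, 1) with |n| = √81; distance = |2 − (-18)| / |n| = 20/√81 ≈ 2.222.

2.222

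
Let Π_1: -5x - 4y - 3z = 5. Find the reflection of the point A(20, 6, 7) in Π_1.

(-10, -18, -11)

λ = (n·A − d)/|n|² = (-145 − 5)/50 = -3.
Reflection = A − 2λn = (20, 6, 7) − (-6)·(-5, -4, -3) = (-10, -18, -11).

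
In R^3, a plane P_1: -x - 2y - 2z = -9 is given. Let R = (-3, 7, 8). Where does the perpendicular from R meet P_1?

Foot = R − λn with λ = (n·R − d)/|n|² = (-27 − (-9))/9 = -2.
Foot = (-3, 7, 8) − (-2)·(-1, -2, -2) = (-5, 3, 4).

(-5, 3, 4)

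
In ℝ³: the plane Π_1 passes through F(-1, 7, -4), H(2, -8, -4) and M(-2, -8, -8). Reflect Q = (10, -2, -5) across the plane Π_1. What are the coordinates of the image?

(0, -4, 5)

FH = (3, -15, 0), FM = (-1, -15, -4); a normal to Π_1 is FH × FM = (60, 12, -60).
Using F: Π_1 has equation 60x + 12y - 60z = 264.
λ = (n·Q − d)/|n|² = (876 − 264)/7344 = 1/12.
Reflection = Q − 2λn = (10, -2, -5) − (1/6)·(60, 12, -60) = (0, -4, 5).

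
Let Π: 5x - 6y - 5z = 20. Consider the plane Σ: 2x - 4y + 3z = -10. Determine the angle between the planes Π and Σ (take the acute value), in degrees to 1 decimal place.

67.6

cos θ = |n₁·n₂| / (|n₁||n₂|) = |19| / (√86 · √29).
θ = arccos(0.38046) ≈ 67.6°.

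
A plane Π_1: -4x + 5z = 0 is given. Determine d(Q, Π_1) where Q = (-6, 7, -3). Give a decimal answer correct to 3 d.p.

n·Q − d = (-4)·(-6) + (0)·(7) + (5)·(-3) − 0 = 9; |n| = √41.
Distance = |9| / √41 = 9/√41 ≈ 1.406.

1.406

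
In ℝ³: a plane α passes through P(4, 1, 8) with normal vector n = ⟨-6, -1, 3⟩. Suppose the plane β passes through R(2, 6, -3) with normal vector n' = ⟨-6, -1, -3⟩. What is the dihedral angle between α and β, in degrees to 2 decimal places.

α: n·r = n·P gives -6x - y + 3z = -1.
β: n'·r = n'·R gives -6x - y - 3z = -9.
cos θ = |n₁·n₂| / (|n₁||n₂|) = |28| / (√46 · √46).
θ = arccos(0.60870) ≈ 52.50°.

52.50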